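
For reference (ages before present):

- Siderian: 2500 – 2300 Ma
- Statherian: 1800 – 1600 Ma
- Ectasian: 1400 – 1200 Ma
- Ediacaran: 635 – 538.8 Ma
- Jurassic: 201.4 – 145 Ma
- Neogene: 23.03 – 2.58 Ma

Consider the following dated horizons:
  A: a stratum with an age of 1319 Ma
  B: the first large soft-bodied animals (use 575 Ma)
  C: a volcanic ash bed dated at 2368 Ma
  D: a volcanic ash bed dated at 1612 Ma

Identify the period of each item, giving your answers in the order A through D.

A: 1319 Ma lies in 1400–1200 Ma, so Ectasian.
B: 575 Ma lies in 635–538.8 Ma, so Ediacaran.
C: 2368 Ma lies in 2500–2300 Ma, so Siderian.
D: 1612 Ma lies in 1800–1600 Ma, so Statherian.

A — Ectasian; B — Ediacaran; C — Siderian; D — Statherian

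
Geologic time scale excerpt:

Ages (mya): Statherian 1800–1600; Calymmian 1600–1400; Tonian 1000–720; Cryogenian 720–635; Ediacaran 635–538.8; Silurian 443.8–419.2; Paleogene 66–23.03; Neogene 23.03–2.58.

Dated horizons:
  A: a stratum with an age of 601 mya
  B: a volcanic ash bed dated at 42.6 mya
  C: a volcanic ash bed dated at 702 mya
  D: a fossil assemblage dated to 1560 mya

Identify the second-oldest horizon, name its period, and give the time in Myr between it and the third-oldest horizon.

C, in the Cryogenian; 101 million years to A

Larger Ma means older, so oldest first: D 1560 > C 702 > A 601 > B 42.6.
Counting 2 along gives C (702 Ma); the excerpt puts that inside the Cryogenian, 720–635 Ma.
Next in line is A (601 Ma), and 702 − 601 = 101 Myr.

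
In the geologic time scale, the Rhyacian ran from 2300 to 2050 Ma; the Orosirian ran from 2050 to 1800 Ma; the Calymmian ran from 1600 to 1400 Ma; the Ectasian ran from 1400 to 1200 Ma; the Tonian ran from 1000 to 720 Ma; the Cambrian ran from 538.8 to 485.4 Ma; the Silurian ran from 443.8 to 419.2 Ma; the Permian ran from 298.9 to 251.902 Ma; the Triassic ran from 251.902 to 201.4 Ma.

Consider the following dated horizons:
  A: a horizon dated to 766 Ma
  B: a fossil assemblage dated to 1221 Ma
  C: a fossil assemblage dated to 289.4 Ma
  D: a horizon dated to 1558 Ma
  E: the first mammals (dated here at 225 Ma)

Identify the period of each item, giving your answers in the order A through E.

Match each age against the start–end ranges in the excerpt: A = 766 Ma → Tonian (1000–720); B = 1221 Ma → Ectasian (1400–1200); C = 289.4 Ma → Permian (298.9–251.902); D = 1558 Ma → Calymmian (1600–1400); E = 225 Ma → Triassic (251.902–201.4).

A — Tonian; B — Ectasian; C — Permian; D — Calymmian; E — Triassic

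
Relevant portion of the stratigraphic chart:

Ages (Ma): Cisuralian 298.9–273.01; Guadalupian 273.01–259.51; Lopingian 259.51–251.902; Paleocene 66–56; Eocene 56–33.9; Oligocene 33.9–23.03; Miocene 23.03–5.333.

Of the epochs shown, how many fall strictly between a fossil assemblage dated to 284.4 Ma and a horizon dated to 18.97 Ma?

284.4 Ma sits inside the Cisuralian (298.9–273.01) and 18.97 Ma inside the Miocene (23.03–5.333); neither of those is wholly between the two dates.
The listed epochs lying completely between them are Guadalupian, Lopingian, Paleocene, Eocene, Oligocene — 5 in all.

5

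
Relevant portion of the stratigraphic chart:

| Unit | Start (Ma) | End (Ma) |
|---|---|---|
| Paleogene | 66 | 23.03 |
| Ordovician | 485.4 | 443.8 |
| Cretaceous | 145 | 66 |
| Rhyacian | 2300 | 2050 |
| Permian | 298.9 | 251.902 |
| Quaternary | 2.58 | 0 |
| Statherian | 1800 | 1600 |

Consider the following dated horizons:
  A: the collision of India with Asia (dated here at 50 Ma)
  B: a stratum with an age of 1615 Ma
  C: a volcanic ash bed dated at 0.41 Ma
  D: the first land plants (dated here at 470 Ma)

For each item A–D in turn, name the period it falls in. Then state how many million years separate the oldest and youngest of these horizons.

A: 50 Ma lies in 66–23.03 Ma, so Paleogene.
B: 1615 Ma lies in 1800–1600 Ma, so Statherian.
C: 0.41 Ma lies in 2.58–0 Ma, so Quaternary.
D: 470 Ma lies in 485.4–443.8 Ma, so Ordovician.
Oldest = 1615 Ma, youngest = 0.41 Ma → span 1614.59 Myr.

A — Paleogene; B — Statherian; C — Quaternary; D — Ordovician; span 1614.59 million years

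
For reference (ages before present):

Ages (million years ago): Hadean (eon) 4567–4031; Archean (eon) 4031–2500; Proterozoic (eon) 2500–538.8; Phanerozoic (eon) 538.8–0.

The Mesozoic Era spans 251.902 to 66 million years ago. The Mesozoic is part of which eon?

Phanerozoic

The Mesozoic (251.902–66 Ma) lies entirely within 538.8–0 Ma, the Phanerozoic Eon.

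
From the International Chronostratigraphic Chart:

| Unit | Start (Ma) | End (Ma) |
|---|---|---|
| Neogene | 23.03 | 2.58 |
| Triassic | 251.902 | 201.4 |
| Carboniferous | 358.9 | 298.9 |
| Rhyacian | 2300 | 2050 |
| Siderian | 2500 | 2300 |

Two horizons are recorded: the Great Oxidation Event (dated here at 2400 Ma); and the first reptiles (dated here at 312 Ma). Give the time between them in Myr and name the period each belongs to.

Elapsed time: 2400 − 312 = 2088 Myr.
2400 Ma lies within 2500–2300 Ma: Siderian.
312 Ma lies within 358.9–298.9 Ma: Carboniferous.

2088 million years apart; the first in the Siderian, the second in the Carboniferous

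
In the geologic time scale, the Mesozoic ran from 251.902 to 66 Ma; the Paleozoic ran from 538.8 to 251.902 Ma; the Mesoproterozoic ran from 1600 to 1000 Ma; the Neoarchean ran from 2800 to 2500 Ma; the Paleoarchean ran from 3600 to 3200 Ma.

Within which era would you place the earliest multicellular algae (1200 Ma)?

1200 Ma lies between 1600 and 1000 Ma, so it falls in the Mesoproterozoic.

Mesoproterozoic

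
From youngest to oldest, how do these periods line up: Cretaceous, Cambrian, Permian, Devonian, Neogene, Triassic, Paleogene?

Era membership (oldest first within each) — Paleozoic: Cambrian, Devonian, Permian; Mesozoic: Triassic, Cretaceous; Cenozoic: Paleogene, Neogene. Paleozoic precedes Mesozoic, which precedes Cenozoic. Concatenating the groups in that era order and then reversing gives youngest to oldest.

Neogene, then Paleogene, then Cretaceous, then Triassic, then Permian, then Devonian, then Cambrian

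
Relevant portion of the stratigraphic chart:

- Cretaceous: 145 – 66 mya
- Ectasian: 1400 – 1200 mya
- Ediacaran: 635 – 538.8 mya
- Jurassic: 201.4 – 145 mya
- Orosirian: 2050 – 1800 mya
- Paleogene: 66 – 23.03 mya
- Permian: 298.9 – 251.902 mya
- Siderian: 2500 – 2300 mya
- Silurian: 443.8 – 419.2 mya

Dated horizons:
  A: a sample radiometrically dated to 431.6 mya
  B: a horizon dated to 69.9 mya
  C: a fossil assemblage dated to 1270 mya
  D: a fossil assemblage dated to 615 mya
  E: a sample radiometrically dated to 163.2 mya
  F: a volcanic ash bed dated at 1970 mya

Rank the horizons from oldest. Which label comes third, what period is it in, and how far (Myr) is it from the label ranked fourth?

D, in the Ediacaran; 183.4 million years to A

Larger Ma means older, so oldest first: F 1970 > C 1270 > D 615 > A 431.6 > E 163.2 > B 69.9.
Counting 3 along gives D (615 Ma); the excerpt puts that inside the Ediacaran, 635–538.8 Ma.
Next in line is A (431.6 Ma), and 615 − 431.6 = 183.4 Myr.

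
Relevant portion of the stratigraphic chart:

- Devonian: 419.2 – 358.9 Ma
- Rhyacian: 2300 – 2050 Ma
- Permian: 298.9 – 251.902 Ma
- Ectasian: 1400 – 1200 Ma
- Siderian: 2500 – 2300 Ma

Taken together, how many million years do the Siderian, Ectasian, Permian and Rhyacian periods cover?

696.998 million years

Each duration: Siderian = 200; Ectasian = 200; Permian = 46.998; Rhyacian = 250.
Sum: 200 + 200 + 46.998 + 250 = 696.998 Myr.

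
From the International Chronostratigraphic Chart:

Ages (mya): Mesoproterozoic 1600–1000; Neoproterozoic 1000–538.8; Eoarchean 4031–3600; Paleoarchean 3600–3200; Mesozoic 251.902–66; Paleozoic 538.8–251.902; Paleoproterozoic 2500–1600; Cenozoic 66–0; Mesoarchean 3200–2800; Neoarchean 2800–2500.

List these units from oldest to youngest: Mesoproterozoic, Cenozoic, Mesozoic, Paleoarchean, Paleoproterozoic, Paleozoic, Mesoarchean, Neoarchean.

Paleoarchean → Mesoarchean → Neoarchean → Paleoproterozoic → Mesoproterozoic → Paleozoic → Mesozoic → Cenozoic

Read off each span (Ma): Mesoproterozoic 1600–1000; Cenozoic 66–0; Mesozoic 251.902–66; Paleoarchean 3600–3200; Paleoproterozoic 2500–1600; Paleozoic 538.8–251.902; Mesoarchean 3200–2800; Neoarchean 2800–2500.
Larger Ma is older, so oldest→youngest is Paleoarchean, Mesoarchean, Neoarchean, Paleoproterozoic, Mesoproterozoic, Paleozoic, Mesozoic, Cenozoic.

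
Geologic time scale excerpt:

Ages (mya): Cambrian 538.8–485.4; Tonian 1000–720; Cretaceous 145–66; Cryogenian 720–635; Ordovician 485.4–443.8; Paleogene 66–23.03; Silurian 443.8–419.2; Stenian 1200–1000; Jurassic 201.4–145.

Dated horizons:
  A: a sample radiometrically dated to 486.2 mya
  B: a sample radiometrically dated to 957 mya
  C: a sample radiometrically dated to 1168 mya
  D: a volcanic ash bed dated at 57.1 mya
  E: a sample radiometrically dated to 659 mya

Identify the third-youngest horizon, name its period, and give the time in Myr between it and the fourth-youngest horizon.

Smaller Ma means younger, so youngest first: D 57.1 < A 486.2 < E 659 < B 957 < C 1168.
Counting 3 along gives E (659 Ma); the excerpt puts that inside the Cryogenian, 720–635 Ma.
Next in line is B (957 Ma), and 957 − 659 = 298 Myr.

E, in the Cryogenian; 298 million years to B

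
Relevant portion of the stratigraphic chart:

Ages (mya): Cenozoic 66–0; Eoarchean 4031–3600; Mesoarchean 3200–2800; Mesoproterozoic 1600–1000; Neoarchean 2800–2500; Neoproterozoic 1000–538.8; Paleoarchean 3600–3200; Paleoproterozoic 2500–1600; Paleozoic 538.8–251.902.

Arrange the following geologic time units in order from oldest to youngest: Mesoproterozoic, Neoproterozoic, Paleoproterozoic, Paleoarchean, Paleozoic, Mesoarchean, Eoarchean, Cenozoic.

Sorting by start age (descending Ma, since larger Ma = older): Eoarchean began 4031, Paleoarchean began 3600, Mesoarchean began 3200, Paleoproterozoic began 2500, Mesoproterozoic began 1600, Neoproterozoic began 1000, Paleozoic began 538.8, Cenozoic began 66.

Eoarchean, Paleoarchean, Mesoarchean, Paleoproterozoic, Mesoproterozoic, Neoproterozoic, Paleozoic, Cenozoic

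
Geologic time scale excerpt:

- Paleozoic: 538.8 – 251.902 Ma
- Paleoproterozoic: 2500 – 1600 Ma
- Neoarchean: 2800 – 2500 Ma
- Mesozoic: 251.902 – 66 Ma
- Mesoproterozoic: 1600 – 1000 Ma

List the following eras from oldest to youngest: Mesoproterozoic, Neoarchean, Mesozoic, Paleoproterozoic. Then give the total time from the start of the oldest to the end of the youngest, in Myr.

Start ages (Ma): Neoarchean 2800, Paleoproterozoic 2500, Mesoproterozoic 1600, Mesozoic 251.902.
Ordered oldest to youngest: Neoarchean, Paleoproterozoic, Mesoproterozoic, Mesozoic.
Span = 2800 − 66 = 2734 Myr.

Neoarchean → Paleoproterozoic → Mesoproterozoic → Mesozoic; total span 2734 Myr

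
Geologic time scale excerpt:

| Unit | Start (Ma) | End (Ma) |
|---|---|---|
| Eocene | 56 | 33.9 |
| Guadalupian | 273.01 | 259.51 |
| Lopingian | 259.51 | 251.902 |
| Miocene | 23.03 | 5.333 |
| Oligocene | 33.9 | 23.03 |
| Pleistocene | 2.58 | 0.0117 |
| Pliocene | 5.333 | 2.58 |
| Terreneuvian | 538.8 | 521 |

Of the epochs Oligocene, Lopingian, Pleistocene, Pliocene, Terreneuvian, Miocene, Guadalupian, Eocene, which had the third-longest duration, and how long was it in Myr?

Miocene, 17.697 million years

Durations: Oligocene 10.87; Lopingian 7.608; Pleistocene 2.5683; Pliocene 2.753; Terreneuvian 17.8; Miocene 17.697; Guadalupian 13.5; Eocene 22.1 Myr.
Sorted longest-first: Eocene (22.1), Terreneuvian (17.8), Miocene (17.697), Guadalupian (13.5), Oligocene (10.87), Lopingian (7.608), Pliocene (2.753), Pleistocene (2.5683).
The third longest is Miocene at 17.697 Myr.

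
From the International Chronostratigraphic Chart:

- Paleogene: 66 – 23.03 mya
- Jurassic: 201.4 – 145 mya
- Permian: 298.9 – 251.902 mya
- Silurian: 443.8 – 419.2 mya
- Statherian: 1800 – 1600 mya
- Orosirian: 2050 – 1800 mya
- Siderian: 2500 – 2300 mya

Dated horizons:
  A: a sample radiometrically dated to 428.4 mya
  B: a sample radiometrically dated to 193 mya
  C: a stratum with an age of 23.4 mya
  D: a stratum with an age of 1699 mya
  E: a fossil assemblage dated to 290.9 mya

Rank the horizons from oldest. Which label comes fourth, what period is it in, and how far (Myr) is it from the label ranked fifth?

Larger Ma means older, so oldest first: D 1699 > A 428.4 > E 290.9 > B 193 > C 23.4.
Counting 4 along gives B (193 Ma); the excerpt puts that inside the Jurassic, 201.4–145 Ma.
Next in line is C (23.4 Ma), and 193 − 23.4 = 169.6 Myr.

B, in the Jurassic; 169.6 million years to C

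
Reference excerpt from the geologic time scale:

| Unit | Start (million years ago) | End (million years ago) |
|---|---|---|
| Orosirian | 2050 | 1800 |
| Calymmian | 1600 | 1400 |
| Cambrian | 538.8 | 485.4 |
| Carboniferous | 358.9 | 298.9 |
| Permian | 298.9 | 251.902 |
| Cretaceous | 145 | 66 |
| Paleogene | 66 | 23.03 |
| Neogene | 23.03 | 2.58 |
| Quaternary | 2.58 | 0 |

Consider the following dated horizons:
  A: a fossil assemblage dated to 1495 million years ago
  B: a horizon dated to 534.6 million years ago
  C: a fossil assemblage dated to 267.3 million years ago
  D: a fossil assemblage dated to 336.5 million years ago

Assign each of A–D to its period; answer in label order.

A — Calymmian; B — Cambrian; C — Permian; D — Carboniferous

A: 1495 Ma lies in 1600–1400 Ma, so Calymmian.
B: 534.6 Ma lies in 538.8–485.4 Ma, so Cambrian.
C: 267.3 Ma lies in 298.9–251.902 Ma, so Permian.
D: 336.5 Ma lies in 358.9–298.9 Ma, so Carboniferous.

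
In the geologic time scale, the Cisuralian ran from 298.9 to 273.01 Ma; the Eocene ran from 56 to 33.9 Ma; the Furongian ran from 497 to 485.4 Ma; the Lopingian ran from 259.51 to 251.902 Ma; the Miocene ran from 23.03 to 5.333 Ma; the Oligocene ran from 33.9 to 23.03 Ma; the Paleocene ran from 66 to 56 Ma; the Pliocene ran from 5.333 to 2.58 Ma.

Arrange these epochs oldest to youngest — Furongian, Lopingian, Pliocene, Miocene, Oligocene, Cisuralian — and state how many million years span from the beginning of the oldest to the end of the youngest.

Furongian → Cisuralian → Lopingian → Oligocene → Miocene → Pliocene; total span 494.42 Myr

Start ages (Ma): Furongian 497, Cisuralian 298.9, Lopingian 259.51, Oligocene 33.9, Miocene 23.03, Pliocene 5.333.
Ordered oldest to youngest: Furongian, Cisuralian, Lopingian, Oligocene, Miocene, Pliocene.
Span = 497 − 2.58 = 494.42 Myr.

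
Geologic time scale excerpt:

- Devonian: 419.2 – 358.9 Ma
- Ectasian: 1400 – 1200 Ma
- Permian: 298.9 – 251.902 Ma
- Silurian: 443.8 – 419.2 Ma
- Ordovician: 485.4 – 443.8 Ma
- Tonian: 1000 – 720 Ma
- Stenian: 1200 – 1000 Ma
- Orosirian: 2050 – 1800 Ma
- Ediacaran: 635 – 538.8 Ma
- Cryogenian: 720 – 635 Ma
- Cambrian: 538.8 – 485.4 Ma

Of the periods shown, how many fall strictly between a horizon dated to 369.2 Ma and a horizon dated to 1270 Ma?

The older date is 1270 Ma and the younger is 369.2 Ma.
Periods with start < 1270 and end > 369.2 Ma: Stenian (1200–1000), Tonian (1000–720), Cryogenian (720–635), Ediacaran (635–538.8), Cambrian (538.8–485.4), Ordovician (485.4–443.8), Silurian (443.8–419.2).
That is 7 complete periods.

7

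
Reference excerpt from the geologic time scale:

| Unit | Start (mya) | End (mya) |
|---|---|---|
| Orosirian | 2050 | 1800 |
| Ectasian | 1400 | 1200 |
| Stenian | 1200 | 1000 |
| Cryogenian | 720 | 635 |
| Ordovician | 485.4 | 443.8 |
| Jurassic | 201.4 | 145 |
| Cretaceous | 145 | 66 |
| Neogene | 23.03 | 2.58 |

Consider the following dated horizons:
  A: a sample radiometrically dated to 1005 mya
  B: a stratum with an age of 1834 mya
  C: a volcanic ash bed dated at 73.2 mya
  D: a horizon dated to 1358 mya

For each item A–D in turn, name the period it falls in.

A: 1005 Ma lies in 1200–1000 Ma, so Stenian.
B: 1834 Ma lies in 2050–1800 Ma, so Orosirian.
C: 73.2 Ma lies in 145–66 Ma, so Cretaceous.
D: 1358 Ma lies in 1400–1200 Ma, so Ectasian.

A — Stenian; B — Orosirian; C — Cretaceous; D — Ectasian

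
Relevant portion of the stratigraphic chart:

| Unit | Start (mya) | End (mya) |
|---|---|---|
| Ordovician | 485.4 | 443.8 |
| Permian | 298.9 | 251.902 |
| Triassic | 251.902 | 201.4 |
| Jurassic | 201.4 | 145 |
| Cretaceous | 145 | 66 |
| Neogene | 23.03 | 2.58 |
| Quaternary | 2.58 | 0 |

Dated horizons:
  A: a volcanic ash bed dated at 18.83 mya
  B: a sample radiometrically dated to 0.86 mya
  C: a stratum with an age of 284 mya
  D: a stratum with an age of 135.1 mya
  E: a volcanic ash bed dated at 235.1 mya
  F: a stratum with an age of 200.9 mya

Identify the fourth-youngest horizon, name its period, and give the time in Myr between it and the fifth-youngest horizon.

F, in the Jurassic; 34.2 million years to E

Smaller Ma means younger, so youngest first: B 0.86 < A 18.83 < D 135.1 < F 200.9 < E 235.1 < C 284.
Counting 4 along gives F (200.9 Ma); the excerpt puts that inside the Jurassic, 201.4–145 Ma.
Next in line is E (235.1 Ma), and 235.1 − 200.9 = 34.2 Myr.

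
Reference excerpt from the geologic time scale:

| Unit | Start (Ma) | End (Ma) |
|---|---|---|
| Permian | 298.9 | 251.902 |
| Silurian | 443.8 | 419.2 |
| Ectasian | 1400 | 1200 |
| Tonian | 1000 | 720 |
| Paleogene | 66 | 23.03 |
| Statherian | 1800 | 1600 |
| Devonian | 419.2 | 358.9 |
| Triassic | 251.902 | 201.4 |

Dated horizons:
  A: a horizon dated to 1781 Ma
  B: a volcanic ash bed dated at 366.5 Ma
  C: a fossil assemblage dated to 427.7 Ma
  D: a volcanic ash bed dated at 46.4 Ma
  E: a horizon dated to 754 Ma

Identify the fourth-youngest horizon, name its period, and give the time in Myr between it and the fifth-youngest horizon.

Smaller Ma means younger, so youngest first: D 46.4 < B 366.5 < C 427.7 < E 754 < A 1781.
Counting 4 along gives E (754 Ma); the excerpt puts that inside the Tonian, 1000–720 Ma.
Next in line is A (1781 Ma), and 1781 − 754 = 1027 Myr.

E, in the Tonian; 1027 million years to A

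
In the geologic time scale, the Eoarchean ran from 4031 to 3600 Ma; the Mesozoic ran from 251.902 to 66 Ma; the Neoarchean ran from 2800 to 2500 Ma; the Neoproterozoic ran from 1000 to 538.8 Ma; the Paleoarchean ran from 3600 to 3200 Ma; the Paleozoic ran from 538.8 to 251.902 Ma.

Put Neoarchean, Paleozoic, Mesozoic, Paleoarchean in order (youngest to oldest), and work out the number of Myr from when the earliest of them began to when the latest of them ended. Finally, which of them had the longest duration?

From the excerpt: Neoarchean 2800–2500; Paleozoic 538.8–251.902; Mesozoic 251.902–66; Paleoarchean 3600–3200 (Ma).
Larger Ma is earlier, so the oldest is Paleoarchean and the youngest is Mesozoic; youngest to oldest: Mesozoic, Paleozoic, Neoarchean, Paleoarchean.
Oldest start 3600 minus youngest end 66 gives 3534 Myr overall.
Individual lengths (start − end): Paleoarchean 400; Neoarchean 300; Mesozoic 185.902; Paleozoic 286.898. The largest is Paleoarchean at 400 Myr.

Mesozoic → Paleozoic → Neoarchean → Paleoarchean; total span 3534 Myr; longest is Paleoarchean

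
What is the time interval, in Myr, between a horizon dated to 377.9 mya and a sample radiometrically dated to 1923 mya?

1923 − 377.9 = 1545.1 million years.

1545.1 million years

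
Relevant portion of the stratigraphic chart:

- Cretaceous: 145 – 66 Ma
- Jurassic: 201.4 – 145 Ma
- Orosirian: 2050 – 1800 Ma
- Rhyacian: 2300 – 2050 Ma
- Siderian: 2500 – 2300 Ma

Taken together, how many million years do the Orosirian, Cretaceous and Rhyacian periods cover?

579 million years

Each duration: Orosirian = 250; Cretaceous = 79; Rhyacian = 250.
Sum: 250 + 79 + 250 = 579 Myr.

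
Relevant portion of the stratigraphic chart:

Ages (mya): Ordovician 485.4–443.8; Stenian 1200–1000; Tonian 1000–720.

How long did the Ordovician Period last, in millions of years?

485.4 − 443.8 = 41.6 million years.

41.6 million years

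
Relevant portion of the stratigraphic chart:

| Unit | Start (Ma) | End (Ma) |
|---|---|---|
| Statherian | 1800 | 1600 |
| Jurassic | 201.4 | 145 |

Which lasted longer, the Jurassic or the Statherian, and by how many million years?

Jurassic: 201.4 − 145 = 56.4 Myr.
Statherian: 1800 − 1600 = 200 Myr.
Difference: 200 − 56.4 = 143.6 Myr, so the Statherian was longer.

Statherian, by 143.6 million years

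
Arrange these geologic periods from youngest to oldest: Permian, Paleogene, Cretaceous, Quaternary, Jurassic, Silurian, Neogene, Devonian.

Quaternary, Neogene, Paleogene, Cretaceous, Jurassic, Permian, Devonian, Silurian

Era membership (oldest first within each) — Paleozoic: Silurian, Devonian, Permian; Mesozoic: Jurassic, Cretaceous; Cenozoic: Paleogene, Neogene, Quaternary. Paleozoic precedes Mesozoic, which precedes Cenozoic. Concatenating the groups in that era order and then reversing gives youngest to oldest.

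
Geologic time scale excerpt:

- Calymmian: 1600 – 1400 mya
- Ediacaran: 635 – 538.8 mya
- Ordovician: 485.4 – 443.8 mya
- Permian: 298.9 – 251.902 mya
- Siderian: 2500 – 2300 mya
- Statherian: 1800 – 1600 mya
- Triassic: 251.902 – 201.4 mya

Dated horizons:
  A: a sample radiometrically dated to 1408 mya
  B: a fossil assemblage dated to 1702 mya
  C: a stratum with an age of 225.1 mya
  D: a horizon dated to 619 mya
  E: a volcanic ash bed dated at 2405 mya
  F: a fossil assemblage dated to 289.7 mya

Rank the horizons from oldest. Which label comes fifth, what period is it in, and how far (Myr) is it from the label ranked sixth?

Sorted oldest-first by Ma: E (2405), B (1702), A (1408), D (619), F (289.7), C (225.1).
The fifth oldest is F at 289.7 Ma, which lies in 298.9–251.902 Ma: the Permian.
The sixth oldest is C at 225.1 Ma; separation = |289.7 − 225.1| = 64.6 Myr.

F, in the Permian; 64.6 million years to C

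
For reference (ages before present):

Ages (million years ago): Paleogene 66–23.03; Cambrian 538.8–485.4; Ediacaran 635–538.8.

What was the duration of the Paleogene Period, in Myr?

66 − 23.03 = 42.97 million years.

42.97 million years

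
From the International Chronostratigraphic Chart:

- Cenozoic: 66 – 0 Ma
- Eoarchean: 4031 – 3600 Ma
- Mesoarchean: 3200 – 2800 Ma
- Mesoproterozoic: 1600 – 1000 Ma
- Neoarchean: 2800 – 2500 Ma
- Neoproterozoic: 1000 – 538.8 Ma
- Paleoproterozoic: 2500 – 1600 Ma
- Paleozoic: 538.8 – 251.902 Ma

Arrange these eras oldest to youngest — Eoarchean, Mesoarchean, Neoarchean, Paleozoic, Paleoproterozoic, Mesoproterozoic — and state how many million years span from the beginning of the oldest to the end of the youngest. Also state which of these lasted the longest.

From the excerpt: Eoarchean 4031–3600; Mesoarchean 3200–2800; Neoarchean 2800–2500; Paleozoic 538.8–251.902; Paleoproterozoic 2500–1600; Mesoproterozoic 1600–1000 (Ma).
Larger Ma is earlier, so the oldest is Eoarchean and the youngest is Paleozoic; oldest to youngest: Eoarchean, Mesoarchean, Neoarchean, Paleoproterozoic, Mesoproterozoic, Paleozoic.
Oldest start 4031 minus youngest end 251.902 gives 3779.098 Myr overall.
Individual lengths (start − end): Neoarchean 300; Mesoarchean 400; Mesoproterozoic 600; Paleoproterozoic 900; Eoarchean 431; Paleozoic 286.898. The largest is Paleoproterozoic at 900 Myr.

Eoarchean, Mesoarchean, Neoarchean, Paleoproterozoic, Mesoproterozoic, Paleozoic; total span 3779.098 Myr; longest is Paleoproterozoic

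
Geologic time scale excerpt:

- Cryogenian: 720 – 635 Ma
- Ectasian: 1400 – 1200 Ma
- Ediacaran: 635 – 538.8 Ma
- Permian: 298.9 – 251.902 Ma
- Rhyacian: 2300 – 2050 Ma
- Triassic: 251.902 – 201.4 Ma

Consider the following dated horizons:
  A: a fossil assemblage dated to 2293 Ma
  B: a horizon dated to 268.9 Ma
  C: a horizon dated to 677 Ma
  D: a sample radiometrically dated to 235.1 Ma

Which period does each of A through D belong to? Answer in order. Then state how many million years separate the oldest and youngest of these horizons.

A — Rhyacian; B — Permian; C — Cryogenian; D — Triassic; span 2057.9 million years

Match each age against the start–end ranges in the excerpt: A = 2293 Ma → Rhyacian (2300–2050); B = 268.9 Ma → Permian (298.9–251.902); C = 677 Ma → Cryogenian (720–635); D = 235.1 Ma → Triassic (251.902–201.4).
The largest age is 2293 Ma and the smallest is 235.1 Ma; their difference is 2057.9 Myr.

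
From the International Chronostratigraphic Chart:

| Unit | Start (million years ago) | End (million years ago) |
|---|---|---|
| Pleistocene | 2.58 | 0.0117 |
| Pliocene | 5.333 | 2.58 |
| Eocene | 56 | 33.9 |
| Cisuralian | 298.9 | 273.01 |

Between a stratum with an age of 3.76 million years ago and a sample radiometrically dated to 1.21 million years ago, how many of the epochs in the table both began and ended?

Checking each listed span, none has both start < 3.76 Ma and end > 1.21 Ma — every epoch straddles one of the two dates or lies outside them — so the count is 0.

0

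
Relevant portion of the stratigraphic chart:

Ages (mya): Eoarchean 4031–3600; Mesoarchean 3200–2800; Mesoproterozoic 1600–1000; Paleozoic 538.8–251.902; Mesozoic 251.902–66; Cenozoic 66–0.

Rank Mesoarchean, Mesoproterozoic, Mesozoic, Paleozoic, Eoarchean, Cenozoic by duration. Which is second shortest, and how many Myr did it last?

Mesozoic, 185.902 million years

Start − end for each: Mesoarchean 3200 − 2800 = 400; Mesoproterozoic 1600 − 1000 = 600; Mesozoic 251.902 − 66 = 185.902; Paleozoic 538.8 − 251.902 = 286.898; Eoarchean 4031 − 3600 = 431; Cenozoic 66 − 0 = 66.
Ranking these from shortest: Cenozoic < Mesozoic < Paleozoic < Mesoarchean < Eoarchean < Mesoproterozoic.
Position 2 in that ranking is Mesozoic, which lasted 185.902 Myr.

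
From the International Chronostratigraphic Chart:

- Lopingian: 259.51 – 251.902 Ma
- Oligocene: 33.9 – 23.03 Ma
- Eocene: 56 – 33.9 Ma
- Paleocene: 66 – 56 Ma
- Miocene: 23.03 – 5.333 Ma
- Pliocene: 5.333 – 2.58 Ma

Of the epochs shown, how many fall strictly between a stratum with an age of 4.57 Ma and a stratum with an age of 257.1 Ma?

4

The older date is 257.1 Ma and the younger is 4.57 Ma.
Epochs with start < 257.1 and end > 4.57 Ma: Paleocene (66–56), Eocene (56–33.9), Oligocene (33.9–23.03), Miocene (23.03–5.333).
That is 4 complete epochs.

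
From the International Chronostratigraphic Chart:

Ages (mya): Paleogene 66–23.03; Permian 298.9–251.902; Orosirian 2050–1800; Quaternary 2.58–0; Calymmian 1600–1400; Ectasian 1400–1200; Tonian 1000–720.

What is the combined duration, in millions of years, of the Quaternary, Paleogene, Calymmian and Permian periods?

292.548 million years

Each duration: Quaternary = 2.58; Paleogene = 42.97; Calymmian = 200; Permian = 46.998.
Sum: 2.58 + 42.97 + 200 + 46.998 = 292.548 Myr.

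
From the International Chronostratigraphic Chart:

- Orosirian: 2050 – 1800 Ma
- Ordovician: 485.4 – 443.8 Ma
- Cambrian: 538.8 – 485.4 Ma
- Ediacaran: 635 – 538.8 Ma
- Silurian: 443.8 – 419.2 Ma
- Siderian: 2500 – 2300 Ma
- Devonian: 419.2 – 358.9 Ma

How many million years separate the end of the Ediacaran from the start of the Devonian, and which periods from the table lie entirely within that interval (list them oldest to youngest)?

119.6 million years; Cambrian, Ordovician, Silurian

End of Ediacaran = 538.8 Ma; start of Devonian = 419.2 Ma.
Gap = 538.8 − 419.2 = 119.6 Myr.
Periods wholly inside 538.8–419.2 Ma: Cambrian (538.8–485.4), Ordovician (485.4–443.8), Silurian (443.8–419.2).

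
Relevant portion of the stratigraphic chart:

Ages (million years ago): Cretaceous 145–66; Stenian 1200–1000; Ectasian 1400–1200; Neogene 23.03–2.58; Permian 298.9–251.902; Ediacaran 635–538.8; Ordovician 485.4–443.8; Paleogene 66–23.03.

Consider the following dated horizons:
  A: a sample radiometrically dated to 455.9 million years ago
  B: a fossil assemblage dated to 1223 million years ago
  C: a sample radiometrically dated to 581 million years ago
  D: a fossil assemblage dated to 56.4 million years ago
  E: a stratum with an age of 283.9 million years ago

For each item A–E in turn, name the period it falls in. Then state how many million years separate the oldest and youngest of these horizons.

A — Ordovician; B — Ectasian; C — Ediacaran; D — Paleogene; E — Permian; span 1166.6 million years

A: 455.9 Ma lies in 485.4–443.8 Ma, so Ordovician.
B: 1223 Ma lies in 1400–1200 Ma, so Ectasian.
C: 581 Ma lies in 635–538.8 Ma, so Ediacaran.
D: 56.4 Ma lies in 66–23.03 Ma, so Paleogene.
E: 283.9 Ma lies in 298.9–251.902 Ma, so Permian.
Oldest = 1223 Ma, youngest = 56.4 Ma → span 1166.6 Myr.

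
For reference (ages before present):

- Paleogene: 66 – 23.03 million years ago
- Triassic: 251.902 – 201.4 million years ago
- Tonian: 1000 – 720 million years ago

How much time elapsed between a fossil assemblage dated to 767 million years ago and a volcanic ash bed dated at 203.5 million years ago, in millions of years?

563.5 million years

767 − 203.5 = 563.5 million years.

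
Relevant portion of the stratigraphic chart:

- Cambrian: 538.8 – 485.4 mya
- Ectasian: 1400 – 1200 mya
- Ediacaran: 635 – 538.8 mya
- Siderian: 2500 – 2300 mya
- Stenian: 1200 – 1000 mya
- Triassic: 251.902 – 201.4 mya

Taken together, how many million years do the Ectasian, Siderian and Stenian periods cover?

Duration is start − end for each: (1400 − 1200) + (2500 − 2300) + (1200 − 1000).
That is 200 + 200 + 200, which totals 600 million years.

600 million years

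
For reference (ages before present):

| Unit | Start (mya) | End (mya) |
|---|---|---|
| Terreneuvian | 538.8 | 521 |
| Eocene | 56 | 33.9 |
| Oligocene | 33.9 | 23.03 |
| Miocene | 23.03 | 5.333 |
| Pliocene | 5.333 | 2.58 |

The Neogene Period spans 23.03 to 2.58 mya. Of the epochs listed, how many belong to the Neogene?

2

Epochs inside 23.03–2.58 Ma: Miocene, Pliocene — 2 in total.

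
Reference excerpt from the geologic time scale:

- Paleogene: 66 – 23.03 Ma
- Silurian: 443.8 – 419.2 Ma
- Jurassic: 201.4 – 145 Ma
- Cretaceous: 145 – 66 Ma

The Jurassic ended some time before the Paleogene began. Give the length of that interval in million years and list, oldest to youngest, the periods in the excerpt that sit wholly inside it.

79 million years; Cretaceous

End of Jurassic = 145 Ma; start of Paleogene = 66 Ma.
Gap = 145 − 66 = 79 Myr.
Periods wholly inside 145–66 Ma: Cretaceous (145–66).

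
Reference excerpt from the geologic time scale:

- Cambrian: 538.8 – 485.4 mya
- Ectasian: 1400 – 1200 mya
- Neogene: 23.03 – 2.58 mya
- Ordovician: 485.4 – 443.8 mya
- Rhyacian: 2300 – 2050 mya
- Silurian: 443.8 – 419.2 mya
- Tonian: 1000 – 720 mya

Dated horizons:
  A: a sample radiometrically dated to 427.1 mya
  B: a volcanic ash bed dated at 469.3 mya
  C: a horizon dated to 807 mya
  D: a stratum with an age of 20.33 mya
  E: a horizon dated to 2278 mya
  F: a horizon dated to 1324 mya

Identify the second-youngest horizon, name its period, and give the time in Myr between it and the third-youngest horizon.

Smaller Ma means younger, so youngest first: D 20.33 < A 427.1 < B 469.3 < C 807 < F 1324 < E 2278.
Counting 2 along gives A (427.1 Ma); the excerpt puts that inside the Silurian, 443.8–419.2 Ma.
Next in line is B (469.3 Ma), and 469.3 − 427.1 = 42.2 Myr.

A, in the Silurian; 42.2 million years to B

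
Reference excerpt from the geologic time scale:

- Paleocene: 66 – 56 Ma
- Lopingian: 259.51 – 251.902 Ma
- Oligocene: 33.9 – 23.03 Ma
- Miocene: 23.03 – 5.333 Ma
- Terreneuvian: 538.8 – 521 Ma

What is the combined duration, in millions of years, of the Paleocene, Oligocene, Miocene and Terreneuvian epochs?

Each duration: Paleocene = 10; Oligocene = 10.87; Miocene = 17.697; Terreneuvian = 17.8.
Sum: 10 + 10.87 + 17.697 + 17.8 = 56.367 Myr.

56.367 million years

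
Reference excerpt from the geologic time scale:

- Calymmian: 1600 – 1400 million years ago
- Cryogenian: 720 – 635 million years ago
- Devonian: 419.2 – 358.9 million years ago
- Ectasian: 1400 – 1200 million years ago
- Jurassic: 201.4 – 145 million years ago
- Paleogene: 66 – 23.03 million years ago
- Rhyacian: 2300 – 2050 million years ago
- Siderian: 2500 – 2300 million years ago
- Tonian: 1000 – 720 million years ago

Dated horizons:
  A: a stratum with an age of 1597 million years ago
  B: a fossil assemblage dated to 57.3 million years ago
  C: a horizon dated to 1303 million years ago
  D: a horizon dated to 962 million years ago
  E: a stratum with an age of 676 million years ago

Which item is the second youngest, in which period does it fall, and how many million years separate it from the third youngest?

E, in the Cryogenian; 286 million years to D

Smaller Ma means younger, so youngest first: B 57.3 < E 676 < D 962 < C 1303 < A 1597.
Counting 2 along gives E (676 Ma); the excerpt puts that inside the Cryogenian, 720–635 Ma.
Next in line is D (962 Ma), and 962 − 676 = 286 Myr.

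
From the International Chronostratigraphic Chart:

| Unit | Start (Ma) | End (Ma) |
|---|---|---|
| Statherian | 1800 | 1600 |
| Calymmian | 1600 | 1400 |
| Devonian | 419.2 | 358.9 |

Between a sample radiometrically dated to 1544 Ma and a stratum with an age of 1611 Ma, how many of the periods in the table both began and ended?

The older date is 1611 Ma and the younger is 1544 Ma.
No period both begins after 1611 Ma and ends before 1544 Ma, so the count is 0.

0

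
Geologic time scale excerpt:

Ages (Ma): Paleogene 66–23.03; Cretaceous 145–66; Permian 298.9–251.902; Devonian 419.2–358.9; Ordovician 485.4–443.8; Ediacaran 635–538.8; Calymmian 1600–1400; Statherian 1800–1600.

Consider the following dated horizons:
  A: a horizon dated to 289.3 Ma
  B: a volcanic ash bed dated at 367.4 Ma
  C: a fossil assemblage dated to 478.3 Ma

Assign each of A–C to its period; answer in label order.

A — Permian; B — Devonian; C — Ordovician

A: 289.3 Ma lies in 298.9–251.902 Ma, so Permian.
B: 367.4 Ma lies in 419.2–358.9 Ma, so Devonian.
C: 478.3 Ma lies in 485.4–443.8 Ma, so Ordovician.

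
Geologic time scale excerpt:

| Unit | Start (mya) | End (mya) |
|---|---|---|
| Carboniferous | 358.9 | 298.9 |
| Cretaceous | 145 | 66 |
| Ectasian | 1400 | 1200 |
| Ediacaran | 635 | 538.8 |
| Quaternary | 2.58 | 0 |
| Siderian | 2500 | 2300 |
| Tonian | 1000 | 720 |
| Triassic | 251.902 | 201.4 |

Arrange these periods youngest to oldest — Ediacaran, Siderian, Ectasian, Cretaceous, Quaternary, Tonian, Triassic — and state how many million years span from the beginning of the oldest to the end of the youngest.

Quaternary → Cretaceous → Triassic → Ediacaran → Tonian → Ectasian → Siderian; total span 2500 Myr

Start ages (Ma): Siderian 2500, Ectasian 1400, Tonian 1000, Ediacaran 635, Triassic 251.902, Cretaceous 145, Quaternary 2.58.
Ordered youngest to oldest: Quaternary, Cretaceous, Triassic, Ediacaran, Tonian, Ectasian, Siderian.
Span = 2500 − 0 = 2500 Myr.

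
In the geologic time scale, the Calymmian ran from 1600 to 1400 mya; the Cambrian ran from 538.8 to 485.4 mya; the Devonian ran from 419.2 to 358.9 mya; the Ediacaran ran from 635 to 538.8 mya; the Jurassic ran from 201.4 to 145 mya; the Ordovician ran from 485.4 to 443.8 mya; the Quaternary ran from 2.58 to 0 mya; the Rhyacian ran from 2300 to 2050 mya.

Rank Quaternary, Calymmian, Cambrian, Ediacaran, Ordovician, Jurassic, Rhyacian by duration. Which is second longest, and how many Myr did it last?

Start − end for each: Quaternary 2.58 − 0 = 2.58; Calymmian 1600 − 1400 = 200; Cambrian 538.8 − 485.4 = 53.4; Ediacaran 635 − 538.8 = 96.2; Ordovician 485.4 − 443.8 = 41.6; Jurassic 201.4 − 145 = 56.4; Rhyacian 2300 − 2050 = 250.
Ranking these from longest: Rhyacian > Calymmian > Ediacaran > Jurassic > Cambrian > Ordovician > Quaternary.
Position 2 in that ranking is Calymmian, which lasted 200 Myr.

Calymmian, 200 million years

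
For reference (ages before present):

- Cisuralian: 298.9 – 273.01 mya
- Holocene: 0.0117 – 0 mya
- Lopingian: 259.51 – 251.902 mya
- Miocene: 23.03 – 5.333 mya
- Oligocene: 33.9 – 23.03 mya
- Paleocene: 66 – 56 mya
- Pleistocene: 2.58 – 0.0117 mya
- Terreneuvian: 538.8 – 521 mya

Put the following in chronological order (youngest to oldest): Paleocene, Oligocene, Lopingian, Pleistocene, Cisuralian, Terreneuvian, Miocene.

Read off each span (Ma): Paleocene 66–56; Oligocene 33.9–23.03; Lopingian 259.51–251.902; Pleistocene 2.58–0.0117; Cisuralian 298.9–273.01; Terreneuvian 538.8–521; Miocene 23.03–5.333.
Larger Ma is older, so oldest→youngest is Terreneuvian, Cisuralian, Lopingian, Paleocene, Oligocene, Miocene, Pleistocene; reverse it for youngest→oldest.

Pleistocene, then Miocene, then Oligocene, then Paleocene, then Lopingian, then Cisuralian, then Terreneuvian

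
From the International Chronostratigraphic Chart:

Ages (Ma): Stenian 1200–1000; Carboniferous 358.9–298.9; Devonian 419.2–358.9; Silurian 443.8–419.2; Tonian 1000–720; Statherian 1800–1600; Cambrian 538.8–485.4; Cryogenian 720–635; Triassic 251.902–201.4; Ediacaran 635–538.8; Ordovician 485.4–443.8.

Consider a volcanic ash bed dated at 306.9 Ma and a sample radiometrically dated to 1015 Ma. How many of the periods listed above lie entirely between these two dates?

The older date is 1015 Ma and the younger is 306.9 Ma.
Periods with start < 1015 and end > 306.9 Ma: Tonian (1000–720), Cryogenian (720–635), Ediacaran (635–538.8), Cambrian (538.8–485.4), Ordovician (485.4–443.8), Silurian (443.8–419.2), Devonian (419.2–358.9).
That is 7 complete periods.

7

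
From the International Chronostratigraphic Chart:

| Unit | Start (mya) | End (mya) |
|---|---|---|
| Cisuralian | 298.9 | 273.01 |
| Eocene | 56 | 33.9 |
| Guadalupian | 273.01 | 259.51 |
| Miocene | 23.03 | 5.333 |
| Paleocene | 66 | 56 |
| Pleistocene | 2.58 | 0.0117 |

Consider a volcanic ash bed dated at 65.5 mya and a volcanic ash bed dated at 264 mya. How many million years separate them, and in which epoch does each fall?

Elapsed time: 264 − 65.5 = 198.5 Myr.
65.5 Ma lies within 66–56 Ma: Paleocene.
264 Ma lies within 273.01–259.51 Ma: Guadalupian.

198.5 million years apart; the first in the Paleocene, the second in the Guadalupian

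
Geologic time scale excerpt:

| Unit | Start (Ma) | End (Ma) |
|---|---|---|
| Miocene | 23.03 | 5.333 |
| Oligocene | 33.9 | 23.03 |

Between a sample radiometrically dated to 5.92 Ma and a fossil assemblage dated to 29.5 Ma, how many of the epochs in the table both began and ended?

0

Checking each listed span, none has both start < 29.5 Ma and end > 5.92 Ma — every epoch straddles one of the two dates or lies outside them — so the count is 0.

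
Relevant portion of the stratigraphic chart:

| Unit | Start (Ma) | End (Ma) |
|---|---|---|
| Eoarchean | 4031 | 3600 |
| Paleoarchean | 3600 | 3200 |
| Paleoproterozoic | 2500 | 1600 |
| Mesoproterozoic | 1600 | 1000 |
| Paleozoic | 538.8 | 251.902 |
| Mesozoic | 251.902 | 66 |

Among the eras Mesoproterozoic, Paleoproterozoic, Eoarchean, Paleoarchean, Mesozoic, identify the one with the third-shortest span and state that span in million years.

Eoarchean, 431 million years

Start − end for each: Mesoproterozoic 1600 − 1000 = 600; Paleoproterozoic 2500 − 1600 = 900; Eoarchean 4031 − 3600 = 431; Paleoarchean 3600 − 3200 = 400; Mesozoic 251.902 − 66 = 185.902.
Ranking these from shortest: Mesozoic < Paleoarchean < Eoarchean < Mesoproterozoic < Paleoproterozoic.
Position 3 in that ranking is Eoarchean, which lasted 431 Myr.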